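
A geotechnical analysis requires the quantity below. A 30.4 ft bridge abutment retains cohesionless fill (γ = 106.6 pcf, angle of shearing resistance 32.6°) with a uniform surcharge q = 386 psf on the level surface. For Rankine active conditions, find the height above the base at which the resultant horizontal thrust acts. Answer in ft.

11.1 ft

K_a = 0.2997.
Triangular part P₁ = ½K_aγH² = 14760 at H/3 = 10.13 ft; rectangular part P₂ = K_a q H = 3517 at H/2 = 15.20 ft.
ȳ = (P₁·10.13 + P₂·15.20)/(P₁+P₂) = 11.11 ft.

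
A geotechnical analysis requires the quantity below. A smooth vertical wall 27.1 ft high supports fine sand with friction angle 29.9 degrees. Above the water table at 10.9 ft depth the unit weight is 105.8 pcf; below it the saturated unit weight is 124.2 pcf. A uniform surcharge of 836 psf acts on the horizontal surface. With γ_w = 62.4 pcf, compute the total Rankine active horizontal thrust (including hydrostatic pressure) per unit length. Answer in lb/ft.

26800 lb/ft

K_a = tan²(45° − φ/2) = 0.3347.
γ' = 124.2 − 62.4 = 61.80 pcf. h₂ = H − d_w = 16.2 ft.
σ'_h: at surface K_a·q = 279.8; at WT K_a(q+γd_w) = 665.8; at base K_a(q+γd_w+γ'h₂) = 1001 psf.
P₁ = ½(279.8+665.8)×10.9 = 5153; P₂ = ½(665.8+1001)×16.2 = 13500; P_w = ½γ_w h₂² = 8188.
Total = 5153+13500+8188 = 26840 lb/ft.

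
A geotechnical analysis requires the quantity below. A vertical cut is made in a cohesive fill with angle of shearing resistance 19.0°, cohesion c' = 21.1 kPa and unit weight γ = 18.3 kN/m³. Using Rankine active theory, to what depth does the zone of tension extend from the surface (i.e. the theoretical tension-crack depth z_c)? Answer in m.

K_a = tan²(45° − 19.0°/2) = 0.5088; √K_a = 0.7133.
The active pressure is zero where K_a γ z = 2c√K_a, so z_c = 2c/(γ√K_a) = 2×21.1/(18.3×0.7133) = 3.233 m.

3.23 m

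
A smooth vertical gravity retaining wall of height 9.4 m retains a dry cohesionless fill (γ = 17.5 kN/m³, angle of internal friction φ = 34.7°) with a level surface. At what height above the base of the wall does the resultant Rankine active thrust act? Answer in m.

K_a = 0.2745.
The pressure distribution is triangular, so the resultant acts at H/3 above the base = 9.4/3 = 3.133 m.

3.13 m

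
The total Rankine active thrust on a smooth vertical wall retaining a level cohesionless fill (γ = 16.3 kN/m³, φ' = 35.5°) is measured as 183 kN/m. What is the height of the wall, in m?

9.20 m

K_a = 0.2653. P_a = ½ K_a γ H² ⇒ H = √(2P_a/(K_a γ)).
H = √(2×183/(0.2653×16.3)) = 9.200 m.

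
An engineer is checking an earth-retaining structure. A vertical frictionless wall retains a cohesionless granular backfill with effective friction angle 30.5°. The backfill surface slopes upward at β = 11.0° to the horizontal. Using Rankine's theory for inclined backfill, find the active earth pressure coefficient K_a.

K_a = cos β · (cos β − √(cos²β − cos²φ)) / (cos β + √(cos²β − cos²φ)).
cos β = 0.9816, cos φ = 0.8616, √(cos²β − cos²φ) = 0.4703.
K_a = 0.9816 × (0.9816 − 0.4703)/(0.9816 + 0.4703) = 0.3457.

0.346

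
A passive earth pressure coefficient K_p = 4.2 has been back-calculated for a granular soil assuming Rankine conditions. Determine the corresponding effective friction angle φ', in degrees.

38.0°

K_p = (1+sin φ)/(1−sin φ) ⇒ sin φ = (K_p − 1)/(K_p + 1) = 0.6154.
φ = arcsin(0.6154) = 37.98°.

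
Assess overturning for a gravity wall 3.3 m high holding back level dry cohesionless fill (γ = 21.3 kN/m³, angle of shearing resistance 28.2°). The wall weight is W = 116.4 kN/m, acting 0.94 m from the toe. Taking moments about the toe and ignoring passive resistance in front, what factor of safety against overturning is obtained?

K_a = tan²(45° − 28.2°/2) = 0.3582.
P_a = ½K_aγH² = 0.5×0.3582×21.3×3.3² = 41.54 kN/m, acting at H/3 = 1.100 m above the base.
Overturning moment M_o = P_a × H/3 = 41.54 × 1.100 = 45.70.
Resisting moment M_r = W × 0.94 = 116.4 × 0.94 = 109.4.
FS_overturning = M_r/M_o = 109.4/45.70 = 2.394.

2.39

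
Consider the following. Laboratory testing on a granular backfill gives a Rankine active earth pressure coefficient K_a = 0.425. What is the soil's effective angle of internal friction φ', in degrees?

K_a = tan²(45° − φ/2) ⇒ 45° − φ/2 = arctan(√0.425) = 33.10°.
φ = 2(45° − 33.10°) = 23.80°.

23.8°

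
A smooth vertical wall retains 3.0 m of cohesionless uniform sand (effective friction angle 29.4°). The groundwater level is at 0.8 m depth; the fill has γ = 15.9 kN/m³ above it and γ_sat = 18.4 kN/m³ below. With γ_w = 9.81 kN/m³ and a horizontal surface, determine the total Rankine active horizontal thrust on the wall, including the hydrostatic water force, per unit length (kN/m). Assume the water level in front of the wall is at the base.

K_a = tan²(45° − φ/2) = 0.3415.
γ' = 18.4 − 9.81 = 8.590 kN/m³. Depth below WT = 2.2 m.
σ'_h at WT = K_a γ d_w = 4.343 kPa; at base = 4.343 + K_a γ' × 2.2 = 10.80 kPa.
P₁ (0–0.8 m) = ½×4.343×0.8 = 1.737. P₂ (0.8–3.0 m) = ½(4.343+10.80)×2.2 = 16.65.
P_w = ½ γ_w h₂² = 0.5×9.81×2.2² = 23.74. Total = 1.737+16.65+23.74 = 42.13 kN/m.

42.1 kN/m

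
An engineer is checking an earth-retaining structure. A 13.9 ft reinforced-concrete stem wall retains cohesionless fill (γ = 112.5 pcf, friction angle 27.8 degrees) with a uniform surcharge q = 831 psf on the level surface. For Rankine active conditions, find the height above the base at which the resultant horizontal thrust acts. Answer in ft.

5.83 ft

K_a = 0.3639.
Triangular part P₁ = ½K_aγH² = 3955 at H/3 = 4.633 ft; rectangular part P₂ = K_a q H = 4203 at H/2 = 6.950 ft.
ȳ = (P₁·4.633 + P₂·6.950)/(P₁+P₂) = 5.827 ft.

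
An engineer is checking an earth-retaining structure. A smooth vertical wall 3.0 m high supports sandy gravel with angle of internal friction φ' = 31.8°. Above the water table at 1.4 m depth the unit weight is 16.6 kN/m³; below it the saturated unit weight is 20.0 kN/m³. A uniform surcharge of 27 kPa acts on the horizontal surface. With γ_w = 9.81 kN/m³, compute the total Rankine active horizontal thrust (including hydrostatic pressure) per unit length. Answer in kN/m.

K_a = tan²(45° − φ/2) = 0.3098.
γ' = 20.0 − 9.81 = 10.19 kN/m³. h₂ = H − d_w = 1.6 m.
σ'_h: at surface K_a·q = 8.364; at WT K_a(q+γd_w) = 15.56; at base K_a(q+γd_w+γ'h₂) = 20.62 kPa.
P₁ = ½(8.364+15.56)×1.4 = 16.75; P₂ = ½(15.56+20.62)×1.6 = 28.94; P_w = ½γ_w h₂² = 12.56.
Total = 16.75+28.94+12.56 = 58.25 kN/m.

58.3 kN/m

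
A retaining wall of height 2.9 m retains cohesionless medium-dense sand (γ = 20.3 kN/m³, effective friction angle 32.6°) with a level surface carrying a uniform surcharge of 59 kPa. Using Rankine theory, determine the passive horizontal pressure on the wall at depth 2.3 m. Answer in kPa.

K_p = (1 + sin φ)/(1 − sin φ) = 3.336.
σ_v = γz + q = 20.3 × 2.3 + 59 = 105.7 kPa.
σ_h = K_p σ_v = 3.336 × 105.7 = 352.6 kPa.

353 kPa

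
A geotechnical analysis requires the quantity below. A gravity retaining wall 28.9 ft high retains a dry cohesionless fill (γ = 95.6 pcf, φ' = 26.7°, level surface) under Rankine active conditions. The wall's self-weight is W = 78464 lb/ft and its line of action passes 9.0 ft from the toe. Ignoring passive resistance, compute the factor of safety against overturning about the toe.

4.83

K_a = tan²(45° − 26.7°/2) = 0.3800.
P_a = ½K_aγH² = 0.5×0.3800×95.6×28.9² = 15170 lb/ft, acting at H/3 = 9.633 ft above the base.
Overturning moment M_o = P_a × H/3 = 15170 × 9.633 = 146100.
Resisting moment M_r = W × 9.0 = 78464 × 9.0 = 706200.
FS_overturning = M_r/M_o = 706200/146100 = 4.833.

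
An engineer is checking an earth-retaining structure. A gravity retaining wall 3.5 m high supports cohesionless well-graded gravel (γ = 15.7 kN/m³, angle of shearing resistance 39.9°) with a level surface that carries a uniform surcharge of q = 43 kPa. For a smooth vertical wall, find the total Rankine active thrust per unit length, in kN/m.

53.9 kN/m

K_a = tan²(45° − φ/2) = 0.2184.
Soil triangle: ½ K_a γ H² = 0.5×0.2184×15.7×3.5² = 21.01 kN/m.
Surcharge rectangle: K_a q H = 0.2184×43×3.5 = 32.87 kN/m.
Total = 21.01 + 32.87 = 53.88 kN/m.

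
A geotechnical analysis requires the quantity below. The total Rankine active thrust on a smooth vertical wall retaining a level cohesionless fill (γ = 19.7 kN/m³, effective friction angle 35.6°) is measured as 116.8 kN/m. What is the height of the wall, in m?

6.70 m

K_a = 0.2641. P_a = ½ K_a γ H² ⇒ H = √(2P_a/(K_a γ)).
H = √(2×116.8/(0.2641×19.7)) = 6.700 m.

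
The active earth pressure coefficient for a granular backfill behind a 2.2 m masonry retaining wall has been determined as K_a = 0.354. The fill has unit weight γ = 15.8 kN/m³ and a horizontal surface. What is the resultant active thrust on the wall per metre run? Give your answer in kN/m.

13.5 kN/m

P = ½ K_a γ H² = 0.5 × 0.354 × 15.8 × 2.2² = 13.54 kN/m.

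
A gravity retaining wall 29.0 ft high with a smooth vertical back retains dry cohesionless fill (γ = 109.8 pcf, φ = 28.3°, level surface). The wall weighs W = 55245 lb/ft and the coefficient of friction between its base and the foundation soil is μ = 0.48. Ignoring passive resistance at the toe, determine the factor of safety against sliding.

1.61

K_a = tan²(45° − 28.3°/2) = 0.3568.
P_a = ½K_aγH² = 0.5×0.3568×109.8×29.0² = 16470 lb/ft, acting at H/3 = 9.667 ft above the base.
FS_sliding = μW / P_a = 0.48×55245 / 16470 = 1.610.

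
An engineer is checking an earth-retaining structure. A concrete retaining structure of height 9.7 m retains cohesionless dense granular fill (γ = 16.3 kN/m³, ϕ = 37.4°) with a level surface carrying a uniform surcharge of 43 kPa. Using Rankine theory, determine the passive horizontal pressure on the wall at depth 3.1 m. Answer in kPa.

K_p = (1 + sin φ)/(1 − sin φ) = 4.094.
σ_v = γz + q = 16.3 × 3.1 + 43 = 93.53 kPa.
σ_h = K_p σ_v = 4.094 × 93.53 = 382.9 kPa.

383 kPa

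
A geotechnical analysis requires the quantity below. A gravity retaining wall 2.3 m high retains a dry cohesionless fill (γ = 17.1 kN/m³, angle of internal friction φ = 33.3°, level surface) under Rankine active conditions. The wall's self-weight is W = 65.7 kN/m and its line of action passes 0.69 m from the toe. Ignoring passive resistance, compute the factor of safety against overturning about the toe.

4.49

K_a = tan²(45° − 33.3°/2) = 0.2911.
P_a = ½K_aγH² = 0.5×0.2911×17.1×2.3² = 13.17 kN/m, acting at H/3 = 0.7667 m above the base.
Overturning moment M_o = P_a × H/3 = 13.17 × 0.7667 = 10.10.
Resisting moment M_r = W × 0.69 = 65.7 × 0.69 = 45.33.
FS_overturning = M_r/M_o = 45.33/10.10 = 4.490.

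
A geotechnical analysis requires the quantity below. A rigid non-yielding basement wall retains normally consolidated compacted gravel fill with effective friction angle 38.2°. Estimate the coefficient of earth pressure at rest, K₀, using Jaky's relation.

0.382

K₀ = 1 − sin φ' = 1 − sin 38.2° = 0.3816.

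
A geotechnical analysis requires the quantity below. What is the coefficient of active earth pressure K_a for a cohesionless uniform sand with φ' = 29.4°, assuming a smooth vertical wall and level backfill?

0.341

K_a = (1 − sin φ)/(1 + sin φ) = (1 − sin 29.4°)/(1 + sin 29.4°) = 0.3415.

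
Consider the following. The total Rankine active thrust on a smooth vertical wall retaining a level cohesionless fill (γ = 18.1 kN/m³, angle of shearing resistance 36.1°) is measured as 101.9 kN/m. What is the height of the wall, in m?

6.60 m

K_a = 0.2585. P_a = ½ K_a γ H² ⇒ H = √(2P_a/(K_a γ)).
H = √(2×101.9/(0.2585×18.1)) = 6.600 m.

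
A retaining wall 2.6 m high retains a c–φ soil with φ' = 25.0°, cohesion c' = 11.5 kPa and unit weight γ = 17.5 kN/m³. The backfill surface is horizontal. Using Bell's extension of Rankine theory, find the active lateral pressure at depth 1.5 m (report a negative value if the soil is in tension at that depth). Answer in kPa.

K_a = (1 − sin φ)/(1 + sin φ) = 0.4059.
σ_a = K_a γ z − 2c√K_a = 0.4059×17.5×1.5 − 2×11.5×0.6371 = -3.999 kPa.

-4.00 kPa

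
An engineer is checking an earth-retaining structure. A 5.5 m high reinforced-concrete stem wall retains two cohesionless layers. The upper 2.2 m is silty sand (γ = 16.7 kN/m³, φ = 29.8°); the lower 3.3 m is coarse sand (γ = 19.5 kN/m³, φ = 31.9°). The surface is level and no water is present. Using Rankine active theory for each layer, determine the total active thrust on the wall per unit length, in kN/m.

83.7 kN/m

K_a1 = tan²(45°−29.8°/2) = 0.3360; K_a2 = tan²(45°−31.9°/2) = 0.3085.
Layer 1: σ at base = K_a1 γ₁ h₁ = 12.35 kPa; P₁ = ½×12.35×2.2 = 13.58.
Layer 2: σ_v at top = γ₁h₁ = 36.74; σ_h top = K_a2×36.74 = 11.34; σ_h base = K_a2×(36.74+19.5×3.3) = 31.19.
P₂ = ½(11.34+31.19)×3.3 = 70.16. Total P_a = 13.58+70.16 = 83.74 kN/m.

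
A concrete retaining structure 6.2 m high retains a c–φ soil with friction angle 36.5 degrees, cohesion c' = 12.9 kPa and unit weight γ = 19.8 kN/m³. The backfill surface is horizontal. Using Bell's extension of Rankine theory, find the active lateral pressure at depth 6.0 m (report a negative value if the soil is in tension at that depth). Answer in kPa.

K_a = (1 − sin φ)/(1 + sin φ) = 0.2541.
σ_a = K_a γ z − 2c√K_a = 0.2541×19.8×6.0 − 2×12.9×0.5040 = 17.18 kPa.

17.2 kPa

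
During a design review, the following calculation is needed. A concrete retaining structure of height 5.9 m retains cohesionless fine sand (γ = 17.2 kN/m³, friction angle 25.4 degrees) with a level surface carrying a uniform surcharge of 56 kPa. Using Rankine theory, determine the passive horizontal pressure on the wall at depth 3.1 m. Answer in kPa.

K_p = (1 + sin φ)/(1 − sin φ) = 2.502.
σ_v = γz + q = 17.2 × 3.1 + 56 = 109.3 kPa.
σ_h = K_p σ_v = 2.502 × 109.3 = 273.5 kPa.

274 kPa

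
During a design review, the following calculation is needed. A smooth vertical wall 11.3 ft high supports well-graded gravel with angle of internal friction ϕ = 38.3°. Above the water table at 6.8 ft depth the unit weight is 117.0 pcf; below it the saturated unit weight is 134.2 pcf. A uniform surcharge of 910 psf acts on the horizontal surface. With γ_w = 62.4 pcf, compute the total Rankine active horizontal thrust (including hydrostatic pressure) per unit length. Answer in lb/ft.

4690 lb/ft

K_a = tan²(45° − φ/2) = 0.2347.
γ' = 134.2 − 62.4 = 71.80 pcf. h₂ = H − d_w = 4.5 ft.
σ'_h: at surface K_a·q = 213.6; at WT K_a(q+γd_w) = 400.4; at base K_a(q+γd_w+γ'h₂) = 476.2 psf.
P₁ = ½(213.6+400.4)×6.8 = 2088; P₂ = ½(400.4+476.2)×4.5 = 1972; P_w = ½γ_w h₂² = 631.8.
Total = 2088+1972+631.8 = 4692 lb/ft.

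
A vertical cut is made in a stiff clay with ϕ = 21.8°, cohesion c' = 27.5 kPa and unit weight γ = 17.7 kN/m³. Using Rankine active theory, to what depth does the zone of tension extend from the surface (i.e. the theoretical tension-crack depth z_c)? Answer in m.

K_a = tan²(45° − 21.8°/2) = 0.4584; √K_a = 0.6771.
The active pressure is zero where K_a γ z = 2c√K_a, so z_c = 2c/(γ√K_a) = 2×27.5/(17.7×0.6771) = 4.590 m.

4.59 m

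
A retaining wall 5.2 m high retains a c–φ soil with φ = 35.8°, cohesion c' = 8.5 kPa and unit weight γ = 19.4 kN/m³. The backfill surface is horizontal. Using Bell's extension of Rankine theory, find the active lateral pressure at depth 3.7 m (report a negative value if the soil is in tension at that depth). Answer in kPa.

10.1 kPa

K_a = (1 − sin φ)/(1 + sin φ) = 0.2619.
σ_a = K_a γ z − 2c√K_a = 0.2619×19.4×3.7 − 2×8.5×0.5117 = 10.10 kPa.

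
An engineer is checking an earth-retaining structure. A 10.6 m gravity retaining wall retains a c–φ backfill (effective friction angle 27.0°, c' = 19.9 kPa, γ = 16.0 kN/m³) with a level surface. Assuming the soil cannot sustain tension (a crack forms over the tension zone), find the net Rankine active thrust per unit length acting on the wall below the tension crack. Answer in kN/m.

K_a = 0.3755; √K_a = 0.6128.
Tension-crack depth z_c = 2c/(γ√K_a) = 2×19.9/(16.0×0.6128) = 4.059 m.
σ_a at base = K_a γ H − 2c√K_a = 0.3755×16.0×10.6 − 2×19.9×0.6128 = 39.30 kPa.
P_a = ½ × 39.30 × (H − z_c) = 0.5×39.30×6.541 = 128.5 kN/m.

129 kN/m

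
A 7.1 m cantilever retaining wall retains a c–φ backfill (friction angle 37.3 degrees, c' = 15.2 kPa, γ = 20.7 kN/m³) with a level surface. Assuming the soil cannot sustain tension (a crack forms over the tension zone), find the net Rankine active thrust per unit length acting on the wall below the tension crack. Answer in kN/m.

43.4 kN/m

K_a = 0.2453; √K_a = 0.4953.
Tension-crack depth z_c = 2c/(γ√K_a) = 2×15.2/(20.7×0.4953) = 2.965 m.
σ_a at base = K_a γ H − 2c√K_a = 0.2453×20.7×7.1 − 2×15.2×0.4953 = 21.00 kPa.
P_a = ½ × 21.00 × (H − z_c) = 0.5×21.00×4.135 = 43.42 kN/m.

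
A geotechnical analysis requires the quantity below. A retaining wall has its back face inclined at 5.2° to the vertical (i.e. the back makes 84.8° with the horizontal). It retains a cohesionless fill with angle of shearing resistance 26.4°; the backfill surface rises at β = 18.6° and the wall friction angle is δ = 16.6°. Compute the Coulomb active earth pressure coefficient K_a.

K_a = sin²(α+φ) / [sin²α · sin(α−δ) · (1 + √{sin(φ+δ)sin(φ−β) / (sin(α−δ)sin(α+β))})²].
With α = 84.8°, φ = 26.4°, δ = 16.6°, β = 18.6°: K_a = 0.5416.

0.542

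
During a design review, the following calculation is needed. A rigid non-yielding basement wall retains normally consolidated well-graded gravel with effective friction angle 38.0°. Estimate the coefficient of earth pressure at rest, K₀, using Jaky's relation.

K₀ = 1 − sin φ' = 1 − sin 38.0° = 0.3843.

0.384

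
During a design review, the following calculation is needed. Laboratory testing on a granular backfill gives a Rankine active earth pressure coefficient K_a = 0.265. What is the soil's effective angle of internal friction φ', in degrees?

35.5°

K_a = tan²(45° − φ/2) ⇒ 45° − φ/2 = arctan(√0.265) = 27.24°.
φ = 2(45° − 27.24°) = 35.52°.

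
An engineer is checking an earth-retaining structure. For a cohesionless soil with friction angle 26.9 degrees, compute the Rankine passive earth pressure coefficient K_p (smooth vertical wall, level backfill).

K_p = (1 + sin φ)/(1 − sin φ) = tan²(45° + 26.9°/2) = 2.653.

2.65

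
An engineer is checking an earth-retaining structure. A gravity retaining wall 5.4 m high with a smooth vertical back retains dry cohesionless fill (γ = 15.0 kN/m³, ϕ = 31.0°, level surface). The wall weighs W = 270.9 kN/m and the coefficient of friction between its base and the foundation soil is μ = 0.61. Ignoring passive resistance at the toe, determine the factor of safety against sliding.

K_a = tan²(45° − 31.0°/2) = 0.3201.
P_a = ½K_aγH² = 0.5×0.3201×15.0×5.4² = 70.01 kN/m, acting at H/3 = 1.800 m above the base.
FS_sliding = μW / P_a = 0.61×270.9 / 70.01 = 2.361.

2.36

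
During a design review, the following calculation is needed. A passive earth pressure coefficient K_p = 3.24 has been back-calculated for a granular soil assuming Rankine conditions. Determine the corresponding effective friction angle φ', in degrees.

K_p = (1+sin φ)/(1−sin φ) ⇒ sin φ = (K_p − 1)/(K_p + 1) = 0.5283.
φ = arcsin(0.5283) = 31.89°.

31.9°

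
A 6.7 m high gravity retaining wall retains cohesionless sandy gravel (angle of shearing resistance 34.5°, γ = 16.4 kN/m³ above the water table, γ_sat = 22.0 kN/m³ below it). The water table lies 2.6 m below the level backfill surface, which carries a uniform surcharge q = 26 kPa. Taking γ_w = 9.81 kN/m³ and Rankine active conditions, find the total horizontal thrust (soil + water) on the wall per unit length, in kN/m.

223 kN/m

K_a = tan²(45° − φ/2) = 0.2768.
γ' = 22.0 − 9.81 = 12.19 kN/m³. h₂ = H − d_w = 4.1 m.
σ'_h: at surface K_a·q = 7.197; at WT K_a(q+γd_w) = 19.00; at base K_a(q+γd_w+γ'h₂) = 32.83 kPa.
P₁ = ½(7.197+19.00)×2.6 = 34.06; P₂ = ½(19.00+32.83)×4.1 = 106.3; P_w = ½γ_w h₂² = 82.45.
Total = 34.06+106.3+82.45 = 222.8 kN/m.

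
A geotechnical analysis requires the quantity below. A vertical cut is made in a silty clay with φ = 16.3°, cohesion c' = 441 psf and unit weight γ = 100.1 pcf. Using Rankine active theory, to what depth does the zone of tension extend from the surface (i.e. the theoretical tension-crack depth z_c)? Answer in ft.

K_a = tan²(45° − 16.3°/2) = 0.5617; √K_a = 0.7495.
The active pressure is zero where K_a γ z = 2c√K_a, so z_c = 2c/(γ√K_a) = 2×441/(100.1×0.7495) = 11.76 ft.

11.8 ft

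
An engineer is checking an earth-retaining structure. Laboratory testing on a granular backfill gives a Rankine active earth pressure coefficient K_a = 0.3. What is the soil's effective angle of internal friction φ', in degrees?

32.6°

K_a = tan²(45° − φ/2) ⇒ 45° − φ/2 = arctan(√0.3) = 28.71°.
φ = 2(45° − 28.71°) = 32.58°.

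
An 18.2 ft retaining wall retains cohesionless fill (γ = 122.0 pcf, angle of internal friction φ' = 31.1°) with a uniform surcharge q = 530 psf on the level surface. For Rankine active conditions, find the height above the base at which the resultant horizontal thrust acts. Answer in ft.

K_a = 0.3188.
Triangular part P₁ = ½K_aγH² = 6442 at H/3 = 6.067 ft; rectangular part P₂ = K_a q H = 3075 at H/2 = 9.100 ft.
ȳ = (P₁·6.067 + P₂·9.100)/(P₁+P₂) = 7.047 ft.

7.05 ft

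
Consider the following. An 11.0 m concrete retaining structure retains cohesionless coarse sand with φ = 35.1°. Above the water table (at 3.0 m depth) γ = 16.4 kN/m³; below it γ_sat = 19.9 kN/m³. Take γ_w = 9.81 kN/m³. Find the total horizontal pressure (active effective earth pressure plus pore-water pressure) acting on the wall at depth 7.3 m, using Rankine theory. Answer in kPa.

67.2 kPa

K_a = (1 − sin φ)/(1 + sin φ) = 0.2698.
γ' = 19.9 − 9.81 = 10.09 kN/m³.
Effective vertical stress at 7.3 m: σ'_v = 16.4×3.0 + 10.09×4.30 = 92.59 kPa.
σ'_h = K_a σ'_v = 0.2698 × 92.59 = 24.98 kPa; u = γ_w × 4.30 = 42.18 kPa.
Total σ_h = 24.98 + 42.18 = 67.17 kPa.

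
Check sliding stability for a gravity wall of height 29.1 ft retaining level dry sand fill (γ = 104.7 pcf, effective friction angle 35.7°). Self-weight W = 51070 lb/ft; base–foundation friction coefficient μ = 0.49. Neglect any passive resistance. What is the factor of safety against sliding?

K_a = tan²(45° − 35.7°/2) = 0.2630.
P_a = ½K_aγH² = 0.5×0.2630×104.7×29.1² = 11660 lb/ft, acting at H/3 = 9.700 ft above the base.
FS_sliding = μW / P_a = 0.49×51070 / 11660 = 2.146.

2.15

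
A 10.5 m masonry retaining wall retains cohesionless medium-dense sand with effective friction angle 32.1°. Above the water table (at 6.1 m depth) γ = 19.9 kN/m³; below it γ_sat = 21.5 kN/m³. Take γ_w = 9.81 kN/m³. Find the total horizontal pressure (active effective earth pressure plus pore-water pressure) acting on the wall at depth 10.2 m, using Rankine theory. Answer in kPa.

K_a = (1 − sin φ)/(1 + sin φ) = 0.3060.
γ' = 21.5 − 9.81 = 11.69 kN/m³.
Effective vertical stress at 10.2 m: σ'_v = 19.9×6.1 + 11.69×4.10 = 169.3 kPa.
σ'_h = K_a σ'_v = 0.3060 × 169.3 = 51.81 kPa; u = γ_w × 4.10 = 40.22 kPa.
Total σ_h = 51.81 + 40.22 = 92.03 kPa.

92.0 kPa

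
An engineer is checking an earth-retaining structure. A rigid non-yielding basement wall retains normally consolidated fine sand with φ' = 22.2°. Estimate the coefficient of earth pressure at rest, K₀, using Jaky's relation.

0.622

K₀ = 1 − sin φ' = 1 − sin 22.2° = 0.6222.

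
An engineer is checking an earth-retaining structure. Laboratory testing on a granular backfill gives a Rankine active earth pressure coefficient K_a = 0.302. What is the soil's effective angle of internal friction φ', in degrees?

K_a = tan²(45° − φ/2) ⇒ 45° − φ/2 = arctan(√0.302) = 28.79°.
φ = 2(45° − 28.79°) = 32.42°.

32.4°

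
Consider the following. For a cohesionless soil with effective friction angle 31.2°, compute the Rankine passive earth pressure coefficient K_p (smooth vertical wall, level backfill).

K_p = (1 + sin φ)/(1 − sin φ) = tan²(45° + 31.2°/2) = 3.150.

3.15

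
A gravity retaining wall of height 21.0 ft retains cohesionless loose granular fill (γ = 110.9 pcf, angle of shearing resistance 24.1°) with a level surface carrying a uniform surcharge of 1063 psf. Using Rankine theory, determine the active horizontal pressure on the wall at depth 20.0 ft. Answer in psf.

1380 psf

K_a = (1 − sin φ)/(1 + sin φ) = 0.4201.
σ_v = γz + q = 110.9 × 20.0 + 1063 = 3281 psf.
σ_h = K_a σ_v = 0.4201 × 3281 = 1378 psf.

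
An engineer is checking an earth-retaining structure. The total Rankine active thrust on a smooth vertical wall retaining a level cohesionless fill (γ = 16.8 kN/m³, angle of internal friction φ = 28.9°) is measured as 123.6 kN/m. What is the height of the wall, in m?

K_a = 0.3484. P_a = ½ K_a γ H² ⇒ H = √(2P_a/(K_a γ)).
H = √(2×123.6/(0.3484×16.8)) = 6.499 m.

6.50 m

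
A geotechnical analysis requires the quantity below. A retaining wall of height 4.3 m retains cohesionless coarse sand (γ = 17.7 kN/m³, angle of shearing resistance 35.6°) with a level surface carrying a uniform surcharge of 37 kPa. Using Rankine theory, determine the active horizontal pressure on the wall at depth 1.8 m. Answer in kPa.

18.2 kPa

K_a = (1 − sin φ)/(1 + sin φ) = 0.2641.
σ_v = γz + q = 17.7 × 1.8 + 37 = 68.86 kPa.
σ_h = K_a σ_v = 0.2641 × 68.86 = 18.19 kPa.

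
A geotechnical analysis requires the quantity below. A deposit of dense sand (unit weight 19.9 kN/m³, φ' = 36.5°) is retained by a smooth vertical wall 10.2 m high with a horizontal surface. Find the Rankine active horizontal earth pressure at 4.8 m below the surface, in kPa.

K_a = (1 − sin φ)/(1 + sin φ) = 0.2541.
σ_h = K_a γ z = 0.2541 × 19.9 × 4.8 = 24.27 kPa.

24.3 kPa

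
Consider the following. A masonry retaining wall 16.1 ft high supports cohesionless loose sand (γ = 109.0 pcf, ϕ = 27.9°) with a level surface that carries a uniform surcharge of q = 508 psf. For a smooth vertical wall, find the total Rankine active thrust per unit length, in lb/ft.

8090 lb/ft

K_a = tan²(45° − φ/2) = 0.3625.
Soil triangle: ½ K_a γ H² = 0.5×0.3625×109.0×16.1² = 5120 lb/ft.
Surcharge rectangle: K_a q H = 0.3625×508×16.1 = 2965 lb/ft.
Total = 5120 + 2965 = 8085 lb/ft.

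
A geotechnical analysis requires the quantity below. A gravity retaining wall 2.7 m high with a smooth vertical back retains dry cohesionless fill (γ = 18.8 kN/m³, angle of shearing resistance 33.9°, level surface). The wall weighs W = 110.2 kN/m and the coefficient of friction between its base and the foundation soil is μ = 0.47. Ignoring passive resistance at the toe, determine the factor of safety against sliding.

2.66

K_a = tan²(45° − 33.9°/2) = 0.2839.
P_a = ½K_aγH² = 0.5×0.2839×18.8×2.7² = 19.46 kN/m, acting at H/3 = 0.9000 m above the base.
FS_sliding = μW / P_a = 0.47×110.2 / 19.46 = 2.662.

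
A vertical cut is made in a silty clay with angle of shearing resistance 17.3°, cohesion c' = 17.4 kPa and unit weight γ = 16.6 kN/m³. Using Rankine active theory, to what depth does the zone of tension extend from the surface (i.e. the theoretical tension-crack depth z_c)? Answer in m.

2.85 m

K_a = tan²(45° − 17.3°/2) = 0.5416; √K_a = 0.7359.
The active pressure is zero where K_a γ z = 2c√K_a, so z_c = 2c/(γ√K_a) = 2×17.4/(16.6×0.7359) = 2.849 m.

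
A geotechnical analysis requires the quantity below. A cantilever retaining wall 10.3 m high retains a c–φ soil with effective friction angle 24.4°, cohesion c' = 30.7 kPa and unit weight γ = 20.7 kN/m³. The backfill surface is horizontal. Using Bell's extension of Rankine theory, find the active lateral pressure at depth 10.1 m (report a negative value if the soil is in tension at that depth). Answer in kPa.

47.3 kPa

K_a = (1 − sin φ)/(1 + sin φ) = 0.4153.
σ_a = K_a γ z − 2c√K_a = 0.4153×20.7×10.1 − 2×30.7×0.6445 = 47.26 kPa.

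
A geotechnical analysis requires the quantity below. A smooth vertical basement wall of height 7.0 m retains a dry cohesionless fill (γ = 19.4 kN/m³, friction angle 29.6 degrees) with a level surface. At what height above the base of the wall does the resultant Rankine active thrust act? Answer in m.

2.33 m

K_a = 0.3387.
The pressure distribution is triangular, so the resultant acts at H/3 above the base = 7.0/3 = 2.333 m.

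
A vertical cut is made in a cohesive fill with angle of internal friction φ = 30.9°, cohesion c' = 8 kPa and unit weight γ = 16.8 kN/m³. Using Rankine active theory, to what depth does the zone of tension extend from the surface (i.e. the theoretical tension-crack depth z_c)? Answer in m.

1.68 m

K_a = tan²(45° − 30.9°/2) = 0.3214; √K_a = 0.5669.
The active pressure is zero where K_a γ z = 2c√K_a, so z_c = 2c/(γ√K_a) = 2×8/(16.8×0.5669) = 1.680 m.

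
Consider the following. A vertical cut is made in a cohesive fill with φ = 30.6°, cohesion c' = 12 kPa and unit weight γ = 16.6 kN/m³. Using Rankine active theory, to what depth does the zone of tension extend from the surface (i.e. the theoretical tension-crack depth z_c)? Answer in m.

K_a = tan²(45° − 30.6°/2) = 0.3253; √K_a = 0.5704.
The active pressure is zero where K_a γ z = 2c√K_a, so z_c = 2c/(γ√K_a) = 2×12/(16.6×0.5704) = 2.535 m.

2.53 m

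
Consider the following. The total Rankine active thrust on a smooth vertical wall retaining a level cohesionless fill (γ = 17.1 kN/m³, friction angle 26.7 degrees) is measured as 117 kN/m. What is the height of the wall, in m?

6.00 m

K_a = 0.3800. P_a = ½ K_a γ H² ⇒ H = √(2P_a/(K_a γ)).
H = √(2×117/(0.3800×17.1)) = 6.001 m.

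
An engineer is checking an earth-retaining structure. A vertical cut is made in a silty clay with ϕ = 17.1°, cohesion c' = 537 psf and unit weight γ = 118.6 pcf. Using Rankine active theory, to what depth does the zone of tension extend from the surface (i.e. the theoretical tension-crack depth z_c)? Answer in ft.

12.3 ft

K_a = tan²(45° − 17.1°/2) = 0.5455; √K_a = 0.7386.
The active pressure is zero where K_a γ z = 2c√K_a, so z_c = 2c/(γ√K_a) = 2×537/(118.6×0.7386) = 12.26 ft.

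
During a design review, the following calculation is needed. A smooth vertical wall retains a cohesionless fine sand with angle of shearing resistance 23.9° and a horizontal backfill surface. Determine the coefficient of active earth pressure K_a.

K_a = (1 − sin φ)/(1 + sin φ) = (1 − sin 23.9°)/(1 + sin 23.9°) = 0.4233.

0.423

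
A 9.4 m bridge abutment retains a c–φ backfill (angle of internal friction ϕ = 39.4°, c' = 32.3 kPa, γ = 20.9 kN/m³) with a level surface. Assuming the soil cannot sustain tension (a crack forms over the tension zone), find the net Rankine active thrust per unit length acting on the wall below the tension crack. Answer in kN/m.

19.1 kN/m

K_a = 0.2234; √K_a = 0.4727.
Tension-crack depth z_c = 2c/(γ√K_a) = 2×32.3/(20.9×0.4727) = 6.539 m.
σ_a at base = K_a γ H − 2c√K_a = 0.2234×20.9×9.4 − 2×32.3×0.4727 = 13.36 kPa.
P_a = ½ × 13.36 × (H − z_c) = 0.5×13.36×2.861 = 19.11 kN/m.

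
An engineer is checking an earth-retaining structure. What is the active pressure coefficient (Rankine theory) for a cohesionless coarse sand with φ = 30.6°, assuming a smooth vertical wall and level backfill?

0.325

K_a = tan²(45° − φ/2) = tan²(29.70°) = 0.3253.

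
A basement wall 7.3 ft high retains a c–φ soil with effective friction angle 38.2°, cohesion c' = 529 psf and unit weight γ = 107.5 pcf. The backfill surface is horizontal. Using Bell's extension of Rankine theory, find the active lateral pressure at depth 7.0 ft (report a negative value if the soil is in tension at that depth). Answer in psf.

-336 psf

K_a = (1 − sin φ)/(1 + sin φ) = 0.2358.
σ_a = K_a γ z − 2c√K_a = 0.2358×107.5×7.0 − 2×529×0.4856 = -336.3 psf.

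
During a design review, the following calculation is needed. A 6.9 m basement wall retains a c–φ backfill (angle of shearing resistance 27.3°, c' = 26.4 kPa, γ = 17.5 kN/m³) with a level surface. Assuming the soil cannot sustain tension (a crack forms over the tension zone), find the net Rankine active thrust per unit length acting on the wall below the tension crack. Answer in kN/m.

K_a = 0.3711; √K_a = 0.6092.
Tension-crack depth z_c = 2c/(γ√K_a) = 2×26.4/(17.5×0.6092) = 4.953 m.
σ_a at base = K_a γ H − 2c√K_a = 0.3711×17.5×6.9 − 2×26.4×0.6092 = 12.65 kPa.
P_a = ½ × 12.65 × (H − z_c) = 0.5×12.65×1.947 = 12.32 kN/m.

12.3 kN/m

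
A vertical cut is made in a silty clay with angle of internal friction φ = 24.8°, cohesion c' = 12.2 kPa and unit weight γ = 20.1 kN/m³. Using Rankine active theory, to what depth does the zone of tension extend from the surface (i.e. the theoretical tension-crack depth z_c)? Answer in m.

K_a = tan²(45° − 24.8°/2) = 0.4090; √K_a = 0.6395.
The active pressure is zero where K_a γ z = 2c√K_a, so z_c = 2c/(γ√K_a) = 2×12.2/(20.1×0.6395) = 1.898 m.

1.90 m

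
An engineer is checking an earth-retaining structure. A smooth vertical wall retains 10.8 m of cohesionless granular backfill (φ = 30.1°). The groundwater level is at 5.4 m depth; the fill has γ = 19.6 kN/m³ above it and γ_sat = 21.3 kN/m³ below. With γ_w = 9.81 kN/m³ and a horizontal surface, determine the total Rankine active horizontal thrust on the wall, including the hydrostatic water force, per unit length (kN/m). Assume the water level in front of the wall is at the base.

K_a = tan²(45° − φ/2) = 0.3320.
γ' = 21.3 − 9.81 = 11.49 kN/m³. Depth below WT = 5.4 m.
σ'_h at WT = K_a γ d_w = 35.14 kPa; at base = 35.14 + K_a γ' × 5.4 = 55.74 kPa.
P₁ (0–5.4 m) = ½×35.14×5.4 = 94.87. P₂ (5.4–10.8 m) = ½(35.14+55.74)×5.4 = 245.4.
P_w = ½ γ_w h₂² = 0.5×9.81×5.4² = 143.0. Total = 94.87+245.4+143.0 = 483.3 kN/m.

483 kN/m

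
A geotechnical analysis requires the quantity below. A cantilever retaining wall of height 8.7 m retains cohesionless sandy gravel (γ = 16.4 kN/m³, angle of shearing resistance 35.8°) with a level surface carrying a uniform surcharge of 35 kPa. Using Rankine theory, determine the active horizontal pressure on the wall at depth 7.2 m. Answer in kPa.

K_a = (1 − sin φ)/(1 + sin φ) = 0.2619.
σ_v = γz + q = 16.4 × 7.2 + 35 = 153.1 kPa.
σ_h = K_a σ_v = 0.2619 × 153.1 = 40.09 kPa.

40.1 kPa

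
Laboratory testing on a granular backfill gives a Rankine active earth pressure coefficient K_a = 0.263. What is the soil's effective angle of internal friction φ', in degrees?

35.7°

K_a = tan²(45° − φ/2) ⇒ 45° − φ/2 = arctan(√0.263) = 27.15°.
φ = 2(45° − 27.15°) = 35.70°.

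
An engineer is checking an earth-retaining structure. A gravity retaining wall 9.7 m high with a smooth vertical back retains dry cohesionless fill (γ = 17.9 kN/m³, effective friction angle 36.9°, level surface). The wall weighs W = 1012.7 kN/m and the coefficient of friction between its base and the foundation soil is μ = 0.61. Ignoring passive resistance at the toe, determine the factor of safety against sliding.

2.94

K_a = tan²(45° − 36.9°/2) = 0.2497.
P_a = ½K_aγH² = 0.5×0.2497×17.9×9.7² = 210.2 kN/m, acting at H/3 = 3.233 m above the base.
FS_sliding = μW / P_a = 0.61×1012.7 / 210.2 = 2.938.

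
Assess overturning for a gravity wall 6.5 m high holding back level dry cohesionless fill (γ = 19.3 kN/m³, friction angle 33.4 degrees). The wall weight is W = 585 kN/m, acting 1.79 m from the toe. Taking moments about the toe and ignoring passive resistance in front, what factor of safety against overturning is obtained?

K_a = tan²(45° − 33.4°/2) = 0.2899.
P_a = ½K_aγH² = 0.5×0.2899×19.3×6.5² = 118.2 kN/m, acting at H/3 = 2.167 m above the base.
Overturning moment M_o = P_a × H/3 = 118.2 × 2.167 = 256.1.
Resisting moment M_r = W × 1.79 = 585 × 1.79 = 1047.
FS_overturning = M_r/M_o = 1047/256.1 = 4.089.

4.09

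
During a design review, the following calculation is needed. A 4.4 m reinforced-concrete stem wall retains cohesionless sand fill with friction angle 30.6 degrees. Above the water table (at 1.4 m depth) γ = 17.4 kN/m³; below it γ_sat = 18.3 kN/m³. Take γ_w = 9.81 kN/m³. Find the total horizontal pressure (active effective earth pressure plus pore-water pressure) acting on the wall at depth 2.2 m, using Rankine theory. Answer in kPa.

K_a = (1 − sin φ)/(1 + sin φ) = 0.3253.
γ' = 18.3 − 9.81 = 8.490 kN/m³.
Effective vertical stress at 2.2 m: σ'_v = 17.4×1.4 + 8.490×0.800 = 31.15 kPa.
σ'_h = K_a σ'_v = 0.3253 × 31.15 = 10.14 kPa; u = γ_w × 0.800 = 7.848 kPa.
Total σ_h = 10.14 + 7.848 = 17.98 kPa.

18.0 kPa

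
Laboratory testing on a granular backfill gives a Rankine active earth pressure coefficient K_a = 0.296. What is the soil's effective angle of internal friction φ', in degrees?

K_a = tan²(45° − φ/2) ⇒ 45° − φ/2 = arctan(√0.296) = 28.55°.
φ = 2(45° − 28.55°) = 32.90°.

32.9°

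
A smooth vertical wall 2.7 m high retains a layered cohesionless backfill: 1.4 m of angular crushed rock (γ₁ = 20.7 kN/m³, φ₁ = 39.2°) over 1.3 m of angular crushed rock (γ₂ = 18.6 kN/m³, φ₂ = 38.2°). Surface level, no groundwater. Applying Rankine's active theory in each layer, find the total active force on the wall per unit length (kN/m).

K_a1 = tan²(45°−39.2°/2) = 0.2255; K_a2 = tan²(45°−38.2°/2) = 0.2358.
Layer 1: σ at base = K_a1 γ₁ h₁ = 6.534 kPa; P₁ = ½×6.534×1.4 = 4.574.
Layer 2: σ_v at top = γ₁h₁ = 28.98; σ_h top = K_a2×28.98 = 6.833; σ_h base = K_a2×(28.98+18.6×1.3) = 12.53.
P₂ = ½(6.833+12.53)×1.3 = 12.59. Total P_a = 4.574+12.59 = 17.16 kN/m.

17.2 kN/m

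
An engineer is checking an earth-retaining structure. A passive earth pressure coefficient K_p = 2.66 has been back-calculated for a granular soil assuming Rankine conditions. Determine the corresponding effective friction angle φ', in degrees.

K_p = (1+sin φ)/(1−sin φ) ⇒ sin φ = (K_p − 1)/(K_p + 1) = 0.4536.
φ = arcsin(0.4536) = 26.97°.

27.0°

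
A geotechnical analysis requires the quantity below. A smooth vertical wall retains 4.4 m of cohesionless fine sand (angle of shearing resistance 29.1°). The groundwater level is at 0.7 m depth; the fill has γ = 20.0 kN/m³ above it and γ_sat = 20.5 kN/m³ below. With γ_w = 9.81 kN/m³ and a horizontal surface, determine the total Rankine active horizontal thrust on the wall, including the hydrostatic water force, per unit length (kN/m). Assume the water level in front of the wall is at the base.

K_a = tan²(45° − φ/2) = 0.3456.
γ' = 20.5 − 9.81 = 10.69 kN/m³. Depth below WT = 3.7 m.
σ'_h at WT = K_a γ d_w = 4.838 kPa; at base = 4.838 + K_a γ' × 3.7 = 18.51 kPa.
P₁ (0–0.7 m) = ½×4.838×0.7 = 1.693. P₂ (0.7–4.4 m) = ½(4.838+18.51)×3.7 = 43.19.
P_w = ½ γ_w h₂² = 0.5×9.81×3.7² = 67.15. Total = 1.693+43.19+67.15 = 112.0 kN/m.

112 kN/m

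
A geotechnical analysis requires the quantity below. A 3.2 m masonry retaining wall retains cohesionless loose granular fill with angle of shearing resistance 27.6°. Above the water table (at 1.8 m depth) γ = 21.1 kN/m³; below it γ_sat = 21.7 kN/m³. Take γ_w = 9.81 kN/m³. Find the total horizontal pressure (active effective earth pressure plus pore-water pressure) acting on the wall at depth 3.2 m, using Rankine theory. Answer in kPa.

33.8 kPa

K_a = (1 − sin φ)/(1 + sin φ) = 0.3668.
γ' = 21.7 − 9.81 = 11.89 kN/m³.
Effective vertical stress at 3.2 m: σ'_v = 21.1×1.8 + 11.89×1.40 = 54.63 kPa.
σ'_h = K_a σ'_v = 0.3668 × 54.63 = 20.04 kPa; u = γ_w × 1.40 = 13.73 kPa.
Total σ_h = 20.04 + 13.73 = 33.77 kPa.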